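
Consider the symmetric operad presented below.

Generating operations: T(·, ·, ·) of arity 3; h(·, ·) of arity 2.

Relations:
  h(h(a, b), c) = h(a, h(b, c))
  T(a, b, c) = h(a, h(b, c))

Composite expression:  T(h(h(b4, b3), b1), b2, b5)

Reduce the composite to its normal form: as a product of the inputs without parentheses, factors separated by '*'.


b4 * b3 * b1 * b2 * b5


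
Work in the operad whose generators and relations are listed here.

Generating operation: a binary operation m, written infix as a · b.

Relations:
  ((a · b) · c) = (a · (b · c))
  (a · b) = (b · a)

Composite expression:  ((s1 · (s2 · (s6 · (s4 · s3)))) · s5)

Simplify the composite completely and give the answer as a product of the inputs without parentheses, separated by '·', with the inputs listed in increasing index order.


s1 · s2 · s3 · s4 · s5 · s6

Shape and order are irrelevant to m; the s-input set decides.
(s4 · s3) unparenthesizes to s4 · s3
(s6 · (s4 · s3)) unparenthesizes to s6 · s4 · s3
(s2 · (s6 · (s4 · s3))) unparenthesizes to s2 · s6 · s4 · s3
(s1 · (s2 · (s6 · (s4 · s3)))) unparenthesizes to s1 · s2 · s6 · s4 · s3
((s1 · (s2 · (s6 · (s4 · s3)))) · s5) unparenthesizes to s1 · s2 · s6 · s4 · s3 · s5
reordering the factors by index: s1 · s2 · s3 · s4 · s5 · s6


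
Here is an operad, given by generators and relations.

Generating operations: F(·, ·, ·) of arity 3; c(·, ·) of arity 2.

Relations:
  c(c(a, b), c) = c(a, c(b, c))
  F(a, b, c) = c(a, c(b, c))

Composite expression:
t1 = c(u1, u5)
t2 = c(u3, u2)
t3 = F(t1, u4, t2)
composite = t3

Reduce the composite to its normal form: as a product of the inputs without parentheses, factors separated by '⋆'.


u1 ⋆ u5 ⋆ u4 ⋆ u3 ⋆ u2


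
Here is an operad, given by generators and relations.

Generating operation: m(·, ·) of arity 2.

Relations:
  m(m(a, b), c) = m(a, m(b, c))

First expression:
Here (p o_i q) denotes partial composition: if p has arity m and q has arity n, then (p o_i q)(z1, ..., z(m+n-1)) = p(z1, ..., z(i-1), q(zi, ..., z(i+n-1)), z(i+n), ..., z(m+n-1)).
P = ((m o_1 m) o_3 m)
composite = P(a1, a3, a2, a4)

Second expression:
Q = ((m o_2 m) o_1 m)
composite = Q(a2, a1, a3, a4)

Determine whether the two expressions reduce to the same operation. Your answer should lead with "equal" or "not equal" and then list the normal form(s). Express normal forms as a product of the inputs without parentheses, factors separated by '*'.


not equal; first: a1 * a3 * a2 * a4; second: a2 * a1 * a3 * a4

Normal form of the first expression: a1 * a3 * a2 * a4
Normal form of the second expression: a2 * a1 * a3 * a4
No match — not equal.


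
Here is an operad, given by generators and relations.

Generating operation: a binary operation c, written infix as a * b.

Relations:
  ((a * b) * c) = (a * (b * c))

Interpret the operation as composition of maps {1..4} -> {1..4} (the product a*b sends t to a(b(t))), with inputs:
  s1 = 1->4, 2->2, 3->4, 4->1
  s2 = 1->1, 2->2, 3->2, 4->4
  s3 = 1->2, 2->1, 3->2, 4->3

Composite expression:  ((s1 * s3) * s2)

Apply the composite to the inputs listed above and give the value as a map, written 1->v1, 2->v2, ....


(s1 * s3) = 1->2, 2->4, 3->2, 4->4
((s1 * s3) * s2) = 1->2, 2->4, 3->4, 4->4

1->2, 2->4, 3->4, 4->4


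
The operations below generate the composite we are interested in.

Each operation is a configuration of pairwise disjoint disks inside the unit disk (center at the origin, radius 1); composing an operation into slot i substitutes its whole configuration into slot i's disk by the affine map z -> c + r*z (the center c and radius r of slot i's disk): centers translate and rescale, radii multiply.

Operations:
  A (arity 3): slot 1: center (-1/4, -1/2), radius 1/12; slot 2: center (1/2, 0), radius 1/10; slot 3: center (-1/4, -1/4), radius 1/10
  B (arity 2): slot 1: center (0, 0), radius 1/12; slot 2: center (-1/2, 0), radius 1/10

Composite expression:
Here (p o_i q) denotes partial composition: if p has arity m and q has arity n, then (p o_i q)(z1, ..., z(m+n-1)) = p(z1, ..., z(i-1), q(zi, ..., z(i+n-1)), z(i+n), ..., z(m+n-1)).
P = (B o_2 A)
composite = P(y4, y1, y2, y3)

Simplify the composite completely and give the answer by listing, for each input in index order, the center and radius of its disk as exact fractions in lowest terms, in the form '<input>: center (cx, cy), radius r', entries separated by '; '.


Below B, radii multiply path by path; the y-disk centers shift.
y4: after 1 affine step, its disk has center (0, 0), radius 1/12
y1: after 2 affine steps, its disk has center (-21/40, -1/20), radius 1/120
y2: after 2 affine steps, its disk has center (-9/20, 0), radius 1/100
y3: after 2 affine steps, its disk has center (-21/40, -1/40), radius 1/100

y1: center (-21/40, -1/20), radius 1/120; y2: center (-9/20, 0), radius 1/100; y3: center (-21/40, -1/40), radius 1/100; y4: center (0, 0), radius 1/12


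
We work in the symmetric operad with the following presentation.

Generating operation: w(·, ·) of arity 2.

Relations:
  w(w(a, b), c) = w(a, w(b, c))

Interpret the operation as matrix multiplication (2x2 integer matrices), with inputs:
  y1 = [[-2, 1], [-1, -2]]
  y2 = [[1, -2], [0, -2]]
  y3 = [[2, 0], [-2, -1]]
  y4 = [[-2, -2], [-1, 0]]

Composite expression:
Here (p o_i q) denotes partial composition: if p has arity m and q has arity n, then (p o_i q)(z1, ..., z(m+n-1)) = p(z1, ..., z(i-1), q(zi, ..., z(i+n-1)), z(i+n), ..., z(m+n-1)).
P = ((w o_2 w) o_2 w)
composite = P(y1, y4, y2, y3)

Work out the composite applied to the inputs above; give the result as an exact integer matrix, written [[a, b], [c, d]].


[[34, 14], [32, 12]]

w(y4, y2) = [[-2, 8], [-1, 2]]
w(w(y4, y2), y3) = [[-20, -8], [-6, -2]]
w(y1, w(w(y4, y2), y3)) = [[34, 14], [32, 12]]


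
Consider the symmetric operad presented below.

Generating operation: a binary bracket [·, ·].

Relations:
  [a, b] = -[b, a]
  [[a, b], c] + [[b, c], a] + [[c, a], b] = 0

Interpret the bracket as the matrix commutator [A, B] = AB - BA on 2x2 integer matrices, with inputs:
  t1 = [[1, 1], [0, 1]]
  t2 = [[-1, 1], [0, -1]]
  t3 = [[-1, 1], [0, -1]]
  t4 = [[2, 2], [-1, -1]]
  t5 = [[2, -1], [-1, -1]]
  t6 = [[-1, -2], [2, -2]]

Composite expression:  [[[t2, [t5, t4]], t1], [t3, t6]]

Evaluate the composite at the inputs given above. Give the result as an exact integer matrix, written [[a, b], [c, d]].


[[0, 0], [0, 0]]

[t5, t4] = [[3, 9], [0, -3]]
[t2, [t5, t4]] = [[0, -6], [0, 0]]
[[t2, [t5, t4]], t1] = [[0, 0], [0, 0]]
[t3, t6] = [[2, -1], [0, -2]]
[[[t2, [t5, t4]], t1], [t3, t6]] = [[0, 0], [0, 0]]


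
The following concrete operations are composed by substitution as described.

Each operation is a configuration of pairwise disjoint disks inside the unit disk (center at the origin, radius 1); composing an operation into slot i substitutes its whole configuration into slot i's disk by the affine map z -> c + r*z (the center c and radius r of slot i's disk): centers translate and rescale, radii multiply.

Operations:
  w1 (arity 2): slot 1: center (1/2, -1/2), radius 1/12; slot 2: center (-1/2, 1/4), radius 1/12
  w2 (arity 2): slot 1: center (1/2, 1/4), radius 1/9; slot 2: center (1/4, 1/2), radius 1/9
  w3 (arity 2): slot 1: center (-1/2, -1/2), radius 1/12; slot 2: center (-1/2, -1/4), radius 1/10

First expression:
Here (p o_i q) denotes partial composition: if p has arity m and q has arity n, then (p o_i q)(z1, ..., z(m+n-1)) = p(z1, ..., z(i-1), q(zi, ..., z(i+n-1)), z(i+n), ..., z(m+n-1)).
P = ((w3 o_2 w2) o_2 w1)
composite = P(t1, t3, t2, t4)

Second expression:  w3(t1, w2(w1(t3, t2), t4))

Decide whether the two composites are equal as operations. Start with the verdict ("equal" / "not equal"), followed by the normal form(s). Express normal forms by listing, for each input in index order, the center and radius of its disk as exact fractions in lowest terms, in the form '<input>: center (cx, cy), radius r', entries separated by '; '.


equal; the common form is t1: center (-1/2, -1/2), radius 1/12; t2: center (-41/90, -2/9), radius 1/1080; t3: center (-4/9, -83/360), radius 1/1080; t4: center (-19/40, -1/5), radius 1/90


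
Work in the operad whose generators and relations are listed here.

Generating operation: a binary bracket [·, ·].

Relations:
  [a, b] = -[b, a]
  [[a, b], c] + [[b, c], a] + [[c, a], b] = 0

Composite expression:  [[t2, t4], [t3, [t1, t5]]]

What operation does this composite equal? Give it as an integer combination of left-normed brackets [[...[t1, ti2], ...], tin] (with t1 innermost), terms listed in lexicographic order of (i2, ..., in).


[[[[t1, t5], t3], t2], t4] - [[[[t1, t5], t3], t4], t2]

Antisymmetry and Jacobi reduce to t1-anchored left-normed brackets.
Composite bracket: [[t2, t4], [t3, [t1, t5]]]
Expanding via [a, b] = ab - ba: 16 signed words (2^4 = 16).
Keep just the words that open with t1:
  sign of t1t5t3t2t4 is +1, so it contributes +[[[[t1, t5], t3], t2], t4]
  sign of t1t5t3t4t2 is -1, so it contributes -[[[[t1, t5], t3], t4], t2]


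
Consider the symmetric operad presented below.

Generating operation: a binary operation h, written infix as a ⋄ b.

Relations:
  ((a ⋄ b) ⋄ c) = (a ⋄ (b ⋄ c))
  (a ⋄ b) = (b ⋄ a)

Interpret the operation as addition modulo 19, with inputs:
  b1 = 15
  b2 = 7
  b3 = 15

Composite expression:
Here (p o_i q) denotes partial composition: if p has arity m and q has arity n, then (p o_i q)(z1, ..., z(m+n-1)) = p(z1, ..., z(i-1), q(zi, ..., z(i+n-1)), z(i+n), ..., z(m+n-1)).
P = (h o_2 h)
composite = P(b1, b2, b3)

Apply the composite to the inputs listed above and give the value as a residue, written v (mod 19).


18 (mod 19)

(b2 ⋄ b3) = 3
(b1 ⋄ (b2 ⋄ b3)) = 18


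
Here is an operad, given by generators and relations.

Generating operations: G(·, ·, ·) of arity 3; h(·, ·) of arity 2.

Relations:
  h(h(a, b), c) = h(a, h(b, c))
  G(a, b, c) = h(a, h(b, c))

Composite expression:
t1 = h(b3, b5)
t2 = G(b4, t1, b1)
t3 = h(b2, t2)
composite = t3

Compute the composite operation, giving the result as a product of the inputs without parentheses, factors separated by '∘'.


b2 ∘ b4 ∘ b3 ∘ b5 ∘ b1

Every regrouping of h is equal, so read the b-inputs in written order.
h(b3, b5) collapses to b3 ∘ b5
G(b4, h(b3, b5), b1) collapses to b4 ∘ b3 ∘ b5 ∘ b1
h(b2, G(b4, h(b3, b5), b1)) collapses to b2 ∘ b4 ∘ b3 ∘ b5 ∘ b1


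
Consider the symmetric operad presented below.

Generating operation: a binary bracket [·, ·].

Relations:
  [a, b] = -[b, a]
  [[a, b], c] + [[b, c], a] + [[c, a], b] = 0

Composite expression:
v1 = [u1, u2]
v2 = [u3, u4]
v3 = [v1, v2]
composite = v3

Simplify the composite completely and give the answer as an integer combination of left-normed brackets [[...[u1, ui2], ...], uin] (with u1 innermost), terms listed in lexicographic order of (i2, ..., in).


[[[u1, u2], u3], u4] - [[[u1, u2], u4], u3]

In the tensor algebra, words opening u1 carry the u1-anchored form.
Composite bracket: [[u1, u2], [u3, u4]]
The bracket unfolds into 8 signed words via [a, b] = ab - ba (2^3 = 8).
Keep just the words that open with u1:
  from u1u2u3u4, sign +1: term +[[[u1, u2], u3], u4]
  from u1u2u4u3, sign -1: term -[[[u1, u2], u4], u3]


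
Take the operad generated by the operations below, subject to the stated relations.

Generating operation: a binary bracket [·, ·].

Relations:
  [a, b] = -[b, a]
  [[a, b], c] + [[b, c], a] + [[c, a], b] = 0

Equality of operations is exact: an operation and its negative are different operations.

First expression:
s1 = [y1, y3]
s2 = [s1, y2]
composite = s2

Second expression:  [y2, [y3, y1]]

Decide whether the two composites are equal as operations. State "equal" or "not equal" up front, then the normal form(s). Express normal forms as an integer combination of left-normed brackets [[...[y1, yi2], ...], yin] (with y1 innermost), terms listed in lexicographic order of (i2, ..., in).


equal — both sides give [[y1, y3], y2]


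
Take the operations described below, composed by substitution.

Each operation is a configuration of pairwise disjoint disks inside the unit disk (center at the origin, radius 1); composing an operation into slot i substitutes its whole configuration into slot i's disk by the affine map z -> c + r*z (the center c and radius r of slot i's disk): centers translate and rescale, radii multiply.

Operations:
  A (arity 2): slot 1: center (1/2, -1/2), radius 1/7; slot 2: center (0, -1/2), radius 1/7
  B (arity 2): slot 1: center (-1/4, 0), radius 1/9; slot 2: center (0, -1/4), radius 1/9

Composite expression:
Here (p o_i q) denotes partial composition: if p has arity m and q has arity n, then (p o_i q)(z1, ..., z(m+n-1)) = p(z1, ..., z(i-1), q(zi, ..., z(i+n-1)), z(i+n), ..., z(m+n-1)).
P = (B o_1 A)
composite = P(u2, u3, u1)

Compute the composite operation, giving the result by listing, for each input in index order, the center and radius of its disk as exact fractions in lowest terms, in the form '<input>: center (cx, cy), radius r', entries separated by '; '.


u1: center (0, -1/4), radius 1/9; u2: center (-7/36, -1/18), radius 1/63; u3: center (-1/4, -1/18), radius 1/63

Affine substitution under B: radii multiply and u-centers shift.
u2 passes through 2 substitutions, ending at center (-7/36, -1/18), radius 1/63
u3 passes through 2 substitutions, ending at center (-1/4, -1/18), radius 1/63
u1 passes through 1 substitution, ending at center (0, -1/4), radius 1/9


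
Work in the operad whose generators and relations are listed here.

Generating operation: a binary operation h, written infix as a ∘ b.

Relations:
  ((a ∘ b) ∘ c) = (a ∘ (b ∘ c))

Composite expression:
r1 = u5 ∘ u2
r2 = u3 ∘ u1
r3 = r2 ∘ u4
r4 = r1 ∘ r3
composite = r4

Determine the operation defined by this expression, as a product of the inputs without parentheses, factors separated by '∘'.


u5 ∘ u2 ∘ u3 ∘ u1 ∘ u4

Key point: h is associative — brackets drop, the u-order remains.
(u5 ∘ u2) unparenthesizes to u5 ∘ u2
(u3 ∘ u1) unparenthesizes to u3 ∘ u1
((u3 ∘ u1) ∘ u4) unparenthesizes to u3 ∘ u1 ∘ u4
((u5 ∘ u2) ∘ ((u3 ∘ u1) ∘ u4)) unparenthesizes to u5 ∘ u2 ∘ u3 ∘ u1 ∘ u4


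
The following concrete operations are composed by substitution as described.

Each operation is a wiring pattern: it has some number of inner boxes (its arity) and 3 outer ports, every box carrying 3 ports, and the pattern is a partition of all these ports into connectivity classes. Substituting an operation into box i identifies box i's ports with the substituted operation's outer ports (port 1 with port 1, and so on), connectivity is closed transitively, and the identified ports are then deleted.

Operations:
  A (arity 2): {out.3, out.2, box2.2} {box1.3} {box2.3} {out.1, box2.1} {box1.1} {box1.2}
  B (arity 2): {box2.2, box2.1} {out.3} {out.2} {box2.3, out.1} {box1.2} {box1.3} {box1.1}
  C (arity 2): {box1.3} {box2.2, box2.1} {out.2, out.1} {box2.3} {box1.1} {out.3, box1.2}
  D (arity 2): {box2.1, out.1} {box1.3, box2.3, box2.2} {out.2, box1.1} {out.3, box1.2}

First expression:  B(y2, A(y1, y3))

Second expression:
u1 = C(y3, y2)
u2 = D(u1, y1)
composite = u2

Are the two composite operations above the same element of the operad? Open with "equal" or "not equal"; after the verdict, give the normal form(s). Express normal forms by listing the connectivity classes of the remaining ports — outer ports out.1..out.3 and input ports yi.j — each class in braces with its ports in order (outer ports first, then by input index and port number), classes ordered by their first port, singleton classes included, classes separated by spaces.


Normal form of the first expression: {out.1, y3.1, y3.2} {out.2} {out.3} {y1.1} {y1.2} {y1.3} {y2.1} {y2.2} {y2.3} {y3.3}
Normal form of the second expression: {out.1, y1.1} {out.2, out.3} {y1.2, y1.3, y3.2} {y2.1, y2.2} {y2.3} {y3.1} {y3.3}
No match — not equal.

not equal; the first gives {out.1, y3.1, y3.2} {out.2} {out.3} {y1.1} {y1.2} {y1.3} {y2.1} {y2.2} {y2.3} {y3.3} and the second {out.1, y1.1} {out.2, out.3} {y1.2, y1.3, y3.2} {y2.1, y2.2} {y2.3} {y3.1} {y3.3}


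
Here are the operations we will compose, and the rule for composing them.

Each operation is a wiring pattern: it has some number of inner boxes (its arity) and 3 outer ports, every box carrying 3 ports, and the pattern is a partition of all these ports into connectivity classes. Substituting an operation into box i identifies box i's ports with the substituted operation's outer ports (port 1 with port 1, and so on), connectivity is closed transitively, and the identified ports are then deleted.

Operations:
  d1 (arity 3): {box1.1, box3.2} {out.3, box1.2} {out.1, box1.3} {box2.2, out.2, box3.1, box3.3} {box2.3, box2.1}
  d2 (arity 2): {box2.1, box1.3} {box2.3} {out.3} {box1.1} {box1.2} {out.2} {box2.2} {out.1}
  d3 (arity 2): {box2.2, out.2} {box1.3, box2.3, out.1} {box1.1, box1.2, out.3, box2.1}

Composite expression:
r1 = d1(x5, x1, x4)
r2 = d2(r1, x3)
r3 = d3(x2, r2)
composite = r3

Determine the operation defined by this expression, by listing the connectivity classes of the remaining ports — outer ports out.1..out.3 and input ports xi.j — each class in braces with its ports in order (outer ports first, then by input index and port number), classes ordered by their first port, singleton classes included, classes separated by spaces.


{out.1, x2.3} {out.2} {out.3, x2.1, x2.2} {x1.1, x1.3} {x1.2, x4.1, x4.3} {x3.1, x5.2} {x3.2} {x3.3} {x4.2, x5.1} {x5.3}


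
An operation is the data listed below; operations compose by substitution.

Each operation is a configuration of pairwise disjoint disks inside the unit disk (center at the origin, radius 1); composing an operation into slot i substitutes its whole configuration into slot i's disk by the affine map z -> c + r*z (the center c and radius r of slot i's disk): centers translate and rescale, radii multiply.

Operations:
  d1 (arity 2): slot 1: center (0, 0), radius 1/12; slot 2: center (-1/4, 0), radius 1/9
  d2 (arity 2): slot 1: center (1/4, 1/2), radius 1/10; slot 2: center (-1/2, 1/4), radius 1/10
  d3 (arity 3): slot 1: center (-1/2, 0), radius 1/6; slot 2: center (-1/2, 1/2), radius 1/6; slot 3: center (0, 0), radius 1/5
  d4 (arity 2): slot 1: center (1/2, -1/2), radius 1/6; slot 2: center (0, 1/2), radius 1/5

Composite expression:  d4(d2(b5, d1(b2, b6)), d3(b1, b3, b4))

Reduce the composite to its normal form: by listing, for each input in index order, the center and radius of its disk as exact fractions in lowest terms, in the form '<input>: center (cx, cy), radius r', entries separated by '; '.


b1: center (-1/10, 1/2), radius 1/30; b2: center (5/12, -11/24), radius 1/720; b3: center (-1/10, 3/5), radius 1/30; b4: center (0, 1/2), radius 1/25; b5: center (13/24, -5/12), radius 1/60; b6: center (33/80, -11/24), radius 1/540


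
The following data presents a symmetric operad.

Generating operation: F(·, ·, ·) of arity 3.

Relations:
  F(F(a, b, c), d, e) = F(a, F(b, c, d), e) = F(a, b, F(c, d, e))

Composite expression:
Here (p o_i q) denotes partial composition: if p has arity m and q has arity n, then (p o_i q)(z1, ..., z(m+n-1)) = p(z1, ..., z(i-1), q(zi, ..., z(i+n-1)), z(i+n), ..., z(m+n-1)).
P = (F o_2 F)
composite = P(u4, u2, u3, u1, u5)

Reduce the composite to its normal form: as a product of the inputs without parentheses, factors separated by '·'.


Key point: F is associative — brackets drop, the u-order remains.
F(u2, u3, u1) spells out as u2 · u3 · u1
F(u4, F(u2, u3, u1), u5) spells out as u4 · u2 · u3 · u1 · u5

u4 · u2 · u3 · u1 · u5


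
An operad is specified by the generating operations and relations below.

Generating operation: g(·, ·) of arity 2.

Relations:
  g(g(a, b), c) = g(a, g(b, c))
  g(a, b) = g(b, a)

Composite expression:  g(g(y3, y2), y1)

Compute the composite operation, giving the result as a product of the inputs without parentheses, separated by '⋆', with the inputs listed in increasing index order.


y1 ⋆ y2 ⋆ y3

Reordering under g is free, so list the y-inputs canonically.
g(y3, y2) flattens to y3 ⋆ y2
g(g(y3, y2), y1) flattens to y3 ⋆ y2 ⋆ y1
rearranged into index order: y1 ⋆ y2 ⋆ y3


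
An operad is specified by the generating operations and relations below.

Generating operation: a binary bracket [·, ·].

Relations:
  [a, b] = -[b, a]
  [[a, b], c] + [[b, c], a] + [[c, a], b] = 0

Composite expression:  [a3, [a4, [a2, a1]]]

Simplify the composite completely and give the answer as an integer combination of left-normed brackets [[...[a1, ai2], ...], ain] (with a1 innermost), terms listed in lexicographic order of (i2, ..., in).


-[[[a1, a2], a4], a3]

Left-normed coefficients sit on the a1-initial expansion words.
Composite bracket: [a3, [a4, [a2, a1]]]
The bracket unfolds into 8 signed words via [a, b] = ab - ba (2^3 = 8).
Collect the words opening with a1:
  the word a1a2a4a3 carries sign -1 and contributes -[[[a1, a2], a4], a3]


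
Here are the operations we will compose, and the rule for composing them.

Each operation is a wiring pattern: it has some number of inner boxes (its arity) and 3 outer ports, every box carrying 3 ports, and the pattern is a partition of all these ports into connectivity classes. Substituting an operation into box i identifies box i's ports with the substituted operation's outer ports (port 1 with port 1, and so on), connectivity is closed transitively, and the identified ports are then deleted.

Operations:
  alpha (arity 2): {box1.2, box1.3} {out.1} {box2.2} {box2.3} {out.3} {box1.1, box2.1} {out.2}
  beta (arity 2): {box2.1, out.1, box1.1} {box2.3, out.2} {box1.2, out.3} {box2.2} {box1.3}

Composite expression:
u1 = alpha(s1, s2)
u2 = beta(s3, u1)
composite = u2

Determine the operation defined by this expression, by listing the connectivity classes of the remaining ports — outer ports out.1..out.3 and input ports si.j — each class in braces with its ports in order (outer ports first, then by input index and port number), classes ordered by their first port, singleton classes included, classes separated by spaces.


{out.1, s3.1} {out.2} {out.3, s3.2} {s1.1, s2.1} {s1.2, s1.3} {s2.2} {s2.3} {s3.3}

Reachability decides: close wires over beta-identified ports.
stage alpha: inputs (s1, s2), connectivity {out.1} {out.2} {out.3} {s1.1, s2.1} {s1.2, s1.3} {s2.2} {s2.3}, out.j its boundary
stage beta: inputs (s3, s1, s2), connectivity {out.1, s3.1} {out.2} {out.3, s3.2} {s1.1, s2.1} {s1.2, s1.3} {s2.2} {s2.3} {s3.3}, out.j its boundary


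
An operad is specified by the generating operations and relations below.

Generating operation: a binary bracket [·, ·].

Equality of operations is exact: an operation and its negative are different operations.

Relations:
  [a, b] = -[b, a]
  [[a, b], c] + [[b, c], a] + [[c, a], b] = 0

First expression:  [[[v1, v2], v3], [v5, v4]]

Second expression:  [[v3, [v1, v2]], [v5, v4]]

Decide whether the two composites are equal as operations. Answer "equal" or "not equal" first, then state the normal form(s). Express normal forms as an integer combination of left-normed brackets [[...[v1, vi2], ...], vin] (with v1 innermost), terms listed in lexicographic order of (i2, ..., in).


not equal: they reduce to -[[[[v1, v2], v3], v4], v5] + [[[[v1, v2], v3], v5], v4] and [[[[v1, v2], v3], v4], v5] - [[[[v1, v2], v3], v5], v4]

The first expression reduces to -[[[[v1, v2], v3], v4], v5] + [[[[v1, v2], v3], v5], v4]
The second expression reduces to [[[[v1, v2], v3], v4], v5] - [[[[v1, v2], v3], v5], v4]
They disagree, so not equal.


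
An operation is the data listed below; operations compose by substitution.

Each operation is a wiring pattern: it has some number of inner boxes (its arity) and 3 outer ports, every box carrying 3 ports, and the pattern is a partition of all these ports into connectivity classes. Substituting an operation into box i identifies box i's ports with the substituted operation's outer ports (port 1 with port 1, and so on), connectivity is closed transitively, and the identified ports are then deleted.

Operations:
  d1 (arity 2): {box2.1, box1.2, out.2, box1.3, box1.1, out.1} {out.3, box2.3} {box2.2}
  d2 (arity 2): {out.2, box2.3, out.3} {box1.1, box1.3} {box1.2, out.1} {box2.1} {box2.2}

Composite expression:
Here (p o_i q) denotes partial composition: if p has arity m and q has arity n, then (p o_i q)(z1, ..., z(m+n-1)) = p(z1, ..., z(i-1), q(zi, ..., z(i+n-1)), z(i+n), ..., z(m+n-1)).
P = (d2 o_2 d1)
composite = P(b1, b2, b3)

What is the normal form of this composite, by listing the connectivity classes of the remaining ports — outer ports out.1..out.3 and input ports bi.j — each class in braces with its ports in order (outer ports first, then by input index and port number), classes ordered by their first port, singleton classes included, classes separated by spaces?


{out.1, b1.2} {out.2, out.3, b3.3} {b1.1, b1.3} {b2.1, b2.2, b2.3, b3.1} {b3.2}

After gluing at d2, chains via deleted ports link the b-ports.
after d1, the pattern on (b2, b3) reads {out.1, out.2, b2.1, b2.2, b2.3, b3.1} {out.3, b3.3} {b3.2} (out.j = its outer ports)
after d2, the pattern on (b1, b2, b3) reads {out.1, b1.2} {out.2, out.3, b3.3} {b1.1, b1.3} {b2.1, b2.2, b2.3, b3.1} {b3.2} (out.j = its outer ports)


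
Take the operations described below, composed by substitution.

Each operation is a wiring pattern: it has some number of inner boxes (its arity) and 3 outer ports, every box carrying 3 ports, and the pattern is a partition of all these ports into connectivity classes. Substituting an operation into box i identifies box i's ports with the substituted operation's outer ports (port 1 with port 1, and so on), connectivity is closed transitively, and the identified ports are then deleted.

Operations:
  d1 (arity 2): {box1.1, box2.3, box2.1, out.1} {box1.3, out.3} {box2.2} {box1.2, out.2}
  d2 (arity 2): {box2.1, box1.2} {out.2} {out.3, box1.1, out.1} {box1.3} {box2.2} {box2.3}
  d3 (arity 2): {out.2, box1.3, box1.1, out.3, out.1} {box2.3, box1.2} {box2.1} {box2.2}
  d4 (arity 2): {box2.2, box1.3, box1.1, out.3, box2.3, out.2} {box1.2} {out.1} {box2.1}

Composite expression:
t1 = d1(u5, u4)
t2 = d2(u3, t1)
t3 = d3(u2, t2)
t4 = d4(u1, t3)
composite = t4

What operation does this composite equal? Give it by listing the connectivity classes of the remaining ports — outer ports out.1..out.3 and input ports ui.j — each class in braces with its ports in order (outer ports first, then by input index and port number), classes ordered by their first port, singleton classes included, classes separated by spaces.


Connectivity passes through glued d4-boundaries; trace each wire chain.
through d1, on inputs (u5, u4): {out.1, u4.1, u4.3, u5.1} {out.2, u5.2} {out.3, u5.3} {u4.2} (out.j = stage outer ports)
through d2, on inputs (u3, u5, u4): {out.1, out.3, u3.1} {out.2} {u3.2, u4.1, u4.3, u5.1} {u3.3} {u4.2} {u5.2} {u5.3} (out.j = stage outer ports)
through d3, on inputs (u2, u3, u5, u4): {out.1, out.2, out.3, u2.1, u2.3} {u2.2, u3.1} {u3.2, u4.1, u4.3, u5.1} {u3.3} {u4.2} {u5.2} {u5.3} (out.j = stage outer ports)
through d4, on inputs (u1, u2, u3, u5, u4): {out.1} {out.2, out.3, u1.1, u1.3, u2.1, u2.3} {u1.2} {u2.2, u3.1} {u3.2, u4.1, u4.3, u5.1} {u3.3} {u4.2} {u5.2} {u5.3} (out.j = stage outer ports)

{out.1} {out.2, out.3, u1.1, u1.3, u2.1, u2.3} {u1.2} {u2.2, u3.1} {u3.2, u4.1, u4.3, u5.1} {u3.3} {u4.2} {u5.2} {u5.3}


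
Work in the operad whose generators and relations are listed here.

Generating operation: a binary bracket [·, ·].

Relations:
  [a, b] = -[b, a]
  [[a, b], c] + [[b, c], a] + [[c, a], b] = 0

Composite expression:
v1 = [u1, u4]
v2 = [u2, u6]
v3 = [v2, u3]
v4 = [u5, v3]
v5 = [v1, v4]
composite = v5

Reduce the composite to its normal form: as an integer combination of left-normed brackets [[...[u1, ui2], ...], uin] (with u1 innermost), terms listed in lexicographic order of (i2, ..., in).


-[[[[[u1, u4], u2], u6], u3], u5] + [[[[[u1, u4], u3], u2], u6], u5] - [[[[[u1, u4], u3], u6], u2], u5] + [[[[[u1, u4], u5], u2], u6], u3] - [[[[[u1, u4], u5], u3], u2], u6] + [[[[[u1, u4], u5], u3], u6], u2] - [[[[[u1, u4], u5], u6], u2], u3] + [[[[[u1, u4], u6], u2], u3], u5]

Left-normed coefficients sit on the u1-initial expansion words.
Composite bracket: [[u1, u4], [u5, [[u2, u6], u3]]]
Applying ab - ba throughout gives 32 signed words (2^5 = 32).
Keep just the words that open with u1:
  the word u1u4u2u6u3u5 carries sign -1 and contributes -[[[[[u1, u4], u2], u6], u3], u5]
  the word u1u4u3u2u6u5 carries sign +1 and contributes +[[[[[u1, u4], u3], u2], u6], u5]
  the word u1u4u3u6u2u5 carries sign -1 and contributes -[[[[[u1, u4], u3], u6], u2], u5]
  the word u1u4u5u2u6u3 carries sign +1 and contributes +[[[[[u1, u4], u5], u2], u6], u3]
  the word u1u4u5u3u2u6 carries sign -1 and contributes -[[[[[u1, u4], u5], u3], u2], u6]
  the word u1u4u5u3u6u2 carries sign +1 and contributes +[[[[[u1, u4], u5], u3], u6], u2]
  the word u1u4u5u6u2u3 carries sign -1 and contributes -[[[[[u1, u4], u5], u6], u2], u3]
  the word u1u4u6u2u3u5 carries sign +1 and contributes +[[[[[u1, u4], u6], u2], u3], u5]


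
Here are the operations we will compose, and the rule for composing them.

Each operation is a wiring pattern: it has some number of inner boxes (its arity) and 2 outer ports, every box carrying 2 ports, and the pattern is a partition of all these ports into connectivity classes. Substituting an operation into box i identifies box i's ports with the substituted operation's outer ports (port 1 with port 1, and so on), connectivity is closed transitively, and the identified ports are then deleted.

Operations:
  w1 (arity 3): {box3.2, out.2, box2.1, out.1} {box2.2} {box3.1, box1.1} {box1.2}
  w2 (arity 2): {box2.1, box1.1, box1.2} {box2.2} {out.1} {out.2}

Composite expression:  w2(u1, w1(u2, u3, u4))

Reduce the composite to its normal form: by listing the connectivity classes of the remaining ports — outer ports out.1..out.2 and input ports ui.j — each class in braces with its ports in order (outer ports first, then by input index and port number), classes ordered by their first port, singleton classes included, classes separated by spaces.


{out.1} {out.2} {u1.1, u1.2, u3.1, u4.2} {u2.1, u4.1} {u2.2} {u3.2}

Treat the ports identified at w2 as solder joints: merge, then drop.
through w1, on inputs (u2, u3, u4): {out.1, out.2, u3.1, u4.2} {u2.1, u4.1} {u2.2} {u3.2} (out.j = stage outer ports)
through w2, on inputs (u1, u2, u3, u4): {out.1} {out.2} {u1.1, u1.2, u3.1, u4.2} {u2.1, u4.1} {u2.2} {u3.2} (out.j = stage outer ports)


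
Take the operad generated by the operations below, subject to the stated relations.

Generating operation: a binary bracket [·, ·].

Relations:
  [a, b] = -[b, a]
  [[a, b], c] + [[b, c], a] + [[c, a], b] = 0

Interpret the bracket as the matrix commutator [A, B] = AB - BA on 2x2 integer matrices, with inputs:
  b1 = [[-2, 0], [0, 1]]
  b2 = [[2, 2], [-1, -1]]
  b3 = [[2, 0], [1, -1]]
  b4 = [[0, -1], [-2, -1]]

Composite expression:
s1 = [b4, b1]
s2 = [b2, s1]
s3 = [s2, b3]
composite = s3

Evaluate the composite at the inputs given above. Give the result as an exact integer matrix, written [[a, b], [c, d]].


[[-9, 27], [-72, 9]]

[b4, b1] = [[0, -3], [6, 0]]
[b2, [b4, b1]] = [[9, -9], [-18, -9]]
[[b2, [b4, b1]], b3] = [[-9, 27], [-72, 9]]


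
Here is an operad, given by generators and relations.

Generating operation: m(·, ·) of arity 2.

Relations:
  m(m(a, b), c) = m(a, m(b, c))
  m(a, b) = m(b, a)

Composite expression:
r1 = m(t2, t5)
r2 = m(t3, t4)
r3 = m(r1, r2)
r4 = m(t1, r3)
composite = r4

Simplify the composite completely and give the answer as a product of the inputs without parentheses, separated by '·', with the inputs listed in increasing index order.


t1 · t2 · t3 · t4 · t5

Key point: m commutes, so take the t-inputs in any fixed order.
m(t2, t5) flattens to t2 · t5
m(t3, t4) flattens to t3 · t4
m(m(t2, t5), m(t3, t4)) flattens to t2 · t5 · t3 · t4
m(t1, m(m(t2, t5), m(t3, t4))) flattens to t1 · t2 · t5 · t3 · t4
putting the inputs in ascending order: t1 · t2 · t3 · t4 · t5


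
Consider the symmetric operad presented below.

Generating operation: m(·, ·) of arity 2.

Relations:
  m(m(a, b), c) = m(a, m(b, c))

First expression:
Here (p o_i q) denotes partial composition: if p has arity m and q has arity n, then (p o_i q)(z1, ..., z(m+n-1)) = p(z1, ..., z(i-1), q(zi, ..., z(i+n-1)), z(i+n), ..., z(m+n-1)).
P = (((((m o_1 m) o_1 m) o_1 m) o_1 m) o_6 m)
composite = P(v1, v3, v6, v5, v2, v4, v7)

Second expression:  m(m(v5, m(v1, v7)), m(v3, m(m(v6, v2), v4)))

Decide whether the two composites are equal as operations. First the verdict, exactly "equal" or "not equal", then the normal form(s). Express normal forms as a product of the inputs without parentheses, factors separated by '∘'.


not equal: they reduce to v1 ∘ v3 ∘ v6 ∘ v5 ∘ v2 ∘ v4 ∘ v7 and v5 ∘ v1 ∘ v7 ∘ v3 ∘ v6 ∘ v2 ∘ v4

Normal form of the first expression: v1 ∘ v3 ∘ v6 ∘ v5 ∘ v2 ∘ v4 ∘ v7
Normal form of the second expression: v5 ∘ v1 ∘ v7 ∘ v3 ∘ v6 ∘ v2 ∘ v4
No match — not equal.


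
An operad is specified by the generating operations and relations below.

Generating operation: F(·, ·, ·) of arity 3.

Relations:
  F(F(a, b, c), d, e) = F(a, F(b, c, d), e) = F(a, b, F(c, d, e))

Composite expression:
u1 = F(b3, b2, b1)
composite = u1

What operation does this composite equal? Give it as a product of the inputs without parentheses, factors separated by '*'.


b3 * b2 * b1

Under associativity of F, the answer is the b's in reading order.
F(b3, b2, b1) collapses to b3 * b2 * b1


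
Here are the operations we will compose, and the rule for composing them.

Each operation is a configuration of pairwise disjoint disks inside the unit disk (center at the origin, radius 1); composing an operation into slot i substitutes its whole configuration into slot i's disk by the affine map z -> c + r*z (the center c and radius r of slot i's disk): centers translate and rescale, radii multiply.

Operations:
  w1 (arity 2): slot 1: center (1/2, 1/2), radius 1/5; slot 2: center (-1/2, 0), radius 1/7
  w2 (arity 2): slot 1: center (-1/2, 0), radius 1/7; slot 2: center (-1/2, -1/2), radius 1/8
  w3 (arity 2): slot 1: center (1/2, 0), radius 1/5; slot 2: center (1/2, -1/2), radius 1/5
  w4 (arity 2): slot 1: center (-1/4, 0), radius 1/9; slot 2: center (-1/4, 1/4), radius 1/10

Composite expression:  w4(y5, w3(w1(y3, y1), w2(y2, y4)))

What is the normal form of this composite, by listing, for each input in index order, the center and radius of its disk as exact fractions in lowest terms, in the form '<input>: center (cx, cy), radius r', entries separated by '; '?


Follow each y-input down from w4: c' goes to c + r*c', radius to r*r'.
input y5: applying the 1 nested substitution gives center (-1/4, 0), radius 1/9
input y3: applying the 3 nested substitutions gives center (-19/100, 13/50), radius 1/250
input y1: applying the 3 nested substitutions gives center (-21/100, 1/4), radius 1/350
input y2: applying the 3 nested substitutions gives center (-21/100, 1/5), radius 1/350
input y4: applying the 3 nested substitutions gives center (-21/100, 19/100), radius 1/400

y1: center (-21/100, 1/4), radius 1/350; y2: center (-21/100, 1/5), radius 1/350; y3: center (-19/100, 13/50), radius 1/250; y4: center (-21/100, 19/100), radius 1/400; y5: center (-1/4, 0), radius 1/9


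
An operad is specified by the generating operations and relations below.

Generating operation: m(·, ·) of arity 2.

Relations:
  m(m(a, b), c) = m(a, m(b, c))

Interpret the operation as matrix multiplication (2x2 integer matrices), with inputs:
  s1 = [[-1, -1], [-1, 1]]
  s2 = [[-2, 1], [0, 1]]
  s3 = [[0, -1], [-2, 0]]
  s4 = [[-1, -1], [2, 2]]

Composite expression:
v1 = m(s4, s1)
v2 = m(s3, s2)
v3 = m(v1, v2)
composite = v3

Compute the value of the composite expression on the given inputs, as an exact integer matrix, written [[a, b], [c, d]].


[[0, -2], [0, 4]]

m(s4, s1) = [[2, 0], [-4, 0]]
m(s3, s2) = [[0, -1], [4, -2]]
m(m(s4, s1), m(s3, s2)) = [[0, -2], [0, 4]]


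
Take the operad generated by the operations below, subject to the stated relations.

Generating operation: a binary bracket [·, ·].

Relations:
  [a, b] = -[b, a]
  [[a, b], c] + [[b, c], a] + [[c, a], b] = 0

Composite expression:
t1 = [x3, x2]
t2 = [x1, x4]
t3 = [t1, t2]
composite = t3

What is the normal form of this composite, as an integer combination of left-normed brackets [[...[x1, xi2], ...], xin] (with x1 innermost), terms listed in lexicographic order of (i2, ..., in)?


[[[x1, x4], x2], x3] - [[[x1, x4], x3], x2]


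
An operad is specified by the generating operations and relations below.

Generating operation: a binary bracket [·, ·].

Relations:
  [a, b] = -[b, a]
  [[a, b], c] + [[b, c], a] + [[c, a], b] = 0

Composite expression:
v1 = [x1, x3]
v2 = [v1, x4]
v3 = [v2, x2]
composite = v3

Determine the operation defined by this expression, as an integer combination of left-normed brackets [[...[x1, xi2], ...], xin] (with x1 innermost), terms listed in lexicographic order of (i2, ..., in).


[[[x1, x3], x4], x2]

In the tensor algebra, words opening x1 carry the x1-anchored form.
Composite bracket: [[[x1, x3], x4], x2]
Applying ab - ba throughout gives 8 signed words (2^3 = 8).
The x1-initial words carry the normal form:
  x1x3x4x2 appears with sign +1, giving the term +[[[x1, x3], x4], x2]


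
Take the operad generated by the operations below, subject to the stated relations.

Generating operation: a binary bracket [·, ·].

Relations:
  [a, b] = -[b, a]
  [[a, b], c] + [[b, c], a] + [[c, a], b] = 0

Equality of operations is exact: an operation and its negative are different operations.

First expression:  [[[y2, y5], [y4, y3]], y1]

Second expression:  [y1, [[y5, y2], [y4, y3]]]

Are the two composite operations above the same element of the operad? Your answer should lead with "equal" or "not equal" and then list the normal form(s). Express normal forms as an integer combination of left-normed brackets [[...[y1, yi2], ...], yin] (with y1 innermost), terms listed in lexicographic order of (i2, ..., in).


equal: each reduces to [[[[y1, y2], y5], y3], y4] - [[[[y1, y2], y5], y4], y3] - [[[[y1, y3], y4], y2], y5] + [[[[y1, y3], y4], y5], y2] + [[[[y1, y4], y3], y2], y5] - [[[[y1, y4], y3], y5], y2] - [[[[y1, y5], y2], y3], y4] + [[[[y1, y5], y2], y4], y3]

Normal form of the first expression: [[[[y1, y2], y5], y3], y4] - [[[[y1, y2], y5], y4], y3] - [[[[y1, y3], y4], y2], y5] + [[[[y1, y3], y4], y5], y2] + [[[[y1, y4], y3], y2], y5] - [[[[y1, y4], y3], y5], y2] - [[[[y1, y5], y2], y3], y4] + [[[[y1, y5], y2], y4], y3]
Normal form of the second expression: [[[[y1, y2], y5], y3], y4] - [[[[y1, y2], y5], y4], y3] - [[[[y1, y3], y4], y2], y5] + [[[[y1, y3], y4], y5], y2] + [[[[y1, y4], y3], y2], y5] - [[[[y1, y4], y3], y5], y2] - [[[[y1, y5], y2], y3], y4] + [[[[y1, y5], y2], y4], y3]
Same normal form: equal.


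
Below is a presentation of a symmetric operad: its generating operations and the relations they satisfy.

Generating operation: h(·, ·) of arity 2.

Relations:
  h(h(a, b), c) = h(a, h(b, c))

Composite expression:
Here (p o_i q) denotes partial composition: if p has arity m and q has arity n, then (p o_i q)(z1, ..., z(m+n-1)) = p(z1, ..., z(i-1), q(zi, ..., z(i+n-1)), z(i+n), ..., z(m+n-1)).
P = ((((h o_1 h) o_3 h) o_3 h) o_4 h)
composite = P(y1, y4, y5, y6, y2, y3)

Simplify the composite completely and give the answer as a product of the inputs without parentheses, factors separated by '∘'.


y1 ∘ y4 ∘ y5 ∘ y6 ∘ y2 ∘ y3

Associativity of h dissolves the nesting; only the y-input order survives.
h(y1, y4) spells out as y1 ∘ y4
h(y6, y2) spells out as y6 ∘ y2
h(y5, h(y6, y2)) spells out as y5 ∘ y6 ∘ y2
h(h(y5, h(y6, y2)), y3) spells out as y5 ∘ y6 ∘ y2 ∘ y3
h(h(y1, y4), h(h(y5, h(y6, y2)), y3)) spells out as y1 ∘ y4 ∘ y5 ∘ y6 ∘ y2 ∘ y3


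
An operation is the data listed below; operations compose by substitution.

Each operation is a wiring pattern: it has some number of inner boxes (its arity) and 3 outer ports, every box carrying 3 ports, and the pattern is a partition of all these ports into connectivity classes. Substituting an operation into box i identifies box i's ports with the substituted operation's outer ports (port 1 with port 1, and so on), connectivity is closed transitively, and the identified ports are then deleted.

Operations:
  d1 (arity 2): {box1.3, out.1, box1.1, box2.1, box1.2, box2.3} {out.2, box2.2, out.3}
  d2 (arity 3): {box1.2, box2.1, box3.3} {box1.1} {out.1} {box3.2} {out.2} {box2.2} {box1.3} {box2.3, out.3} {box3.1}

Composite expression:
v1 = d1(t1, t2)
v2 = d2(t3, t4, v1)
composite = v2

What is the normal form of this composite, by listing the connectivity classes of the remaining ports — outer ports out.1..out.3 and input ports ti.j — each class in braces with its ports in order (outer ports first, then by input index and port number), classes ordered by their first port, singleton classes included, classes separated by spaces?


{out.1} {out.2} {out.3, t4.3} {t1.1, t1.2, t1.3, t2.1, t2.3} {t2.2, t3.2, t4.1} {t3.1} {t3.3} {t4.2}

Treat the ports identified at d2 as solder joints: merge, then drop.
after d1, the pattern on (t1, t2) reads {out.1, t1.1, t1.2, t1.3, t2.1, t2.3} {out.2, out.3, t2.2} (out.j = its outer ports)
after d2, the pattern on (t3, t4, t1, t2) reads {out.1} {out.2} {out.3, t4.3} {t1.1, t1.2, t1.3, t2.1, t2.3} {t2.2, t3.2, t4.1} {t3.1} {t3.3} {t4.2} (out.j = its outer ports)
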